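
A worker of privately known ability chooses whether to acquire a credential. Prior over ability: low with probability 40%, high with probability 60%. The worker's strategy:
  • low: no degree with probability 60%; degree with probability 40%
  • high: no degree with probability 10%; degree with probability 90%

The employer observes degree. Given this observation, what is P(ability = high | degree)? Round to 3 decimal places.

P(degree) = 0.4·0.4 + 0.6·0.9 = 0.7
P(high | degree) = (0.6·0.9) / 0.7 = 0.54 / 0.7 = 0.771429

0.771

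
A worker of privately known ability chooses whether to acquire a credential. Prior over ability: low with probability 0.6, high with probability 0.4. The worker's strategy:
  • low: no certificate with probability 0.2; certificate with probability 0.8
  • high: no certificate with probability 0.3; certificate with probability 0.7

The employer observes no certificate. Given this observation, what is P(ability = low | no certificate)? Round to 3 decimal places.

0.500

Apply Bayes' rule using the sender's strategy as the likelihood.
P(no certificate) = 0.6·0.2 + 0.4·0.3 = 0.24
P(low | no certificate) = (0.6·0.2) / 0.24 = 0.12 / 0.24 = 0.5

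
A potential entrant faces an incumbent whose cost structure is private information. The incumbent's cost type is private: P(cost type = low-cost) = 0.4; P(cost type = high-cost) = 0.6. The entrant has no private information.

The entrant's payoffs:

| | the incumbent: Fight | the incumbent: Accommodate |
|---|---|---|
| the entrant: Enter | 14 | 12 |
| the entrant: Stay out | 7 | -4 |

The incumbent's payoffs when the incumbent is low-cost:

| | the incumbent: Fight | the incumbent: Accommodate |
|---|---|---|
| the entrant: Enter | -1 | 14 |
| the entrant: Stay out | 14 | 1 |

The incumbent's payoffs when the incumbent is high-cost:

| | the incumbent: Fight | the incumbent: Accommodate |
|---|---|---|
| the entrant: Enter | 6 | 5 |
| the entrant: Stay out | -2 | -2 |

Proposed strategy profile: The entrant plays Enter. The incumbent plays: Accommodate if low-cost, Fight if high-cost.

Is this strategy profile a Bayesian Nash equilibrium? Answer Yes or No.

Yes

A profile is a BNE iff every type of every player is best-responding given beliefs about the other side.
The entrant plays Enter: E[Enter] = 0.4·(12) + 0.6·(14) = 13.2; E[Stay out] = 2.6. Best-responding. ✓
The incumbent (cost type low-cost), facing Enter: Fight gives -1, Accommodate gives 14. Proposed Accommodate is best. ✓
The incumbent (cost type high-cost), facing Enter: Fight gives 6, Accommodate gives 5. Proposed Fight is best. ✓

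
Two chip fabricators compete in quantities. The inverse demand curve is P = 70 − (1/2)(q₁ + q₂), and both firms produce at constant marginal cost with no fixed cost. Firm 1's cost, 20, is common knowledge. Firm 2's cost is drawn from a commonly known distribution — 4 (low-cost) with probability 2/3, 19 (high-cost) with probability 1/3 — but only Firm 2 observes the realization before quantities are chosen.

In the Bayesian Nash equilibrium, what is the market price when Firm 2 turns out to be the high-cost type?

Each type of Firm 2 best-responds to q₁; Firm 1 best-responds to the expected q₂ over Firm 2's types.
Firm 2 with cost c maximizes (70 − (1/2)(q₁+q₂) − c)·q₂, giving q₂(c) = (70 − c − (1/2)q₁).
E[c₂] = 2/3·4 + 1/3·19 = 9
Firm 1's FOC against E[q₂] yields q₁ = (70 − 2·20 + E[c₂])/(3/2) = (70 − 40 + 9)/(3/2) = 26.
q₂(high-cost) = 38, so P = 70 − (1/2)·(26 + 38) = 38.

38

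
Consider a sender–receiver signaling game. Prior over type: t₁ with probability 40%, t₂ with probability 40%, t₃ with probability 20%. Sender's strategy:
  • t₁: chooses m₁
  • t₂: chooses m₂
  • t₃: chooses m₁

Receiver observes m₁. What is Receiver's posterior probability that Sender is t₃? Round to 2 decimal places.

0.33

Apply Bayes' rule using the sender's strategy as the likelihood.
P(m₁) = 0.4·1 + 0.4·0 + 0.2·1 = 0.6
P(t₃ | m₁) = (0.2·1) / 0.6 = 0.2 / 0.6 = 0.333333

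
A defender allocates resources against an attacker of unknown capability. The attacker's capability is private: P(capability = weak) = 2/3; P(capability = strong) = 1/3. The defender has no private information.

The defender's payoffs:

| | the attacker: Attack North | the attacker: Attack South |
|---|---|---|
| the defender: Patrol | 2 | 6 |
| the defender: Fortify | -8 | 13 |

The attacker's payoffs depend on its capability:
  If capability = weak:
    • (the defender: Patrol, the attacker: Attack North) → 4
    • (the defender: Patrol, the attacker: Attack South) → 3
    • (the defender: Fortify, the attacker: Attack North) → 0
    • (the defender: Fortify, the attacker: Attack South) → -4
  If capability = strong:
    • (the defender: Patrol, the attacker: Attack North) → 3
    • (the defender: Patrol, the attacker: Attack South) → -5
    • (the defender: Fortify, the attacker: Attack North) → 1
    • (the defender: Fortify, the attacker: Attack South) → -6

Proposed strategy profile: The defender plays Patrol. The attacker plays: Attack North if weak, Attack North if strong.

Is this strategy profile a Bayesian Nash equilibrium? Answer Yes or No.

A profile is a BNE iff every type of every player is best-responding given beliefs about the other side.
The defender plays Patrol: E[Patrol] = 2/3·(2) + 1/3·(2) = 2; E[Fortify] = -8. Best-responding. ✓
The attacker (capability weak), facing Patrol: Attack North gives 4, Attack South gives 3. Proposed Attack North is best. ✓
The attacker (capability strong), facing Patrol: Attack North gives 3, Attack South gives -5. Proposed Attack North is best. ✓

Yes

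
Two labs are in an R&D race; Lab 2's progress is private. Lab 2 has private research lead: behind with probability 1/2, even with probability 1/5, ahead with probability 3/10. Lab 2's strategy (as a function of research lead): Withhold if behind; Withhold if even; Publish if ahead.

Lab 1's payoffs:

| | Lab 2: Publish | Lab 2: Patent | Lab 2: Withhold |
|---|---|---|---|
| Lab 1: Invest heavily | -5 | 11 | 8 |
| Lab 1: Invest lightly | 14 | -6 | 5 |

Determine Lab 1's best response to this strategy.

E[Invest heavily] = 1/2·(8) + 1/5·(8) + 3/10·(-5) = 41/10
E[Invest lightly] = 1/2·(5) + 1/5·(5) + 3/10·(14) = 77/10
Best response: Invest lightly (77/10 is the largest).

Invest lightly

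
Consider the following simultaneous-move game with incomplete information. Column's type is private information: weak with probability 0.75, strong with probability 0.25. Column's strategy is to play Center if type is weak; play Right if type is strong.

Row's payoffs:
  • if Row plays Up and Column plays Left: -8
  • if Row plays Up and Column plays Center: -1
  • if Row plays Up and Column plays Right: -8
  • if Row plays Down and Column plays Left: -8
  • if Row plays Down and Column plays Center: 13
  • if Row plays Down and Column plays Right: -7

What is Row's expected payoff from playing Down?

Take the expectation over Column's type, weighting each type's action by its prior probability.
E[Down] = 0.75·13 + 0.25·(-7) = 9.75 + (-1.75) = 8

8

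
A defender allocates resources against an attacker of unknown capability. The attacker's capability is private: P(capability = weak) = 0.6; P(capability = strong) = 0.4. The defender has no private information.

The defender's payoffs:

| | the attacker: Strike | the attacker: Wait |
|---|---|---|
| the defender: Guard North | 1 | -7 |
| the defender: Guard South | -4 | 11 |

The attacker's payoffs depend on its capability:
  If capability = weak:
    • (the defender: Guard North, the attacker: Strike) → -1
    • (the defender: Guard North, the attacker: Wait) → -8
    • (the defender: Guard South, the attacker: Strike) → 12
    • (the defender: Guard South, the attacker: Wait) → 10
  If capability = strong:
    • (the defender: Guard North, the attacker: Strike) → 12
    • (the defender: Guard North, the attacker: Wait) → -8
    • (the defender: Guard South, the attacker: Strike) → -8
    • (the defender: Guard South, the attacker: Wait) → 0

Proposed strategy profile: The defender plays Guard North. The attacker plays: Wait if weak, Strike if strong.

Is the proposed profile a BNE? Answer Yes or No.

A profile is a BNE iff every type of every player is best-responding given beliefs about the other side.
The defender plays Guard North: E[Guard North] = 0.6·(-7) + 0.4·(1) = -3.8; E[Guard South] = 5. Not best-responding. ✗
The attacker (capability weak), facing Guard North: Strike gives -1, Wait gives -8. Proposed Wait is not best — profitable deviation exists. ✗
The attacker (capability strong), facing Guard North: Strike gives 12, Wait gives -8. Proposed Strike is best. ✓

No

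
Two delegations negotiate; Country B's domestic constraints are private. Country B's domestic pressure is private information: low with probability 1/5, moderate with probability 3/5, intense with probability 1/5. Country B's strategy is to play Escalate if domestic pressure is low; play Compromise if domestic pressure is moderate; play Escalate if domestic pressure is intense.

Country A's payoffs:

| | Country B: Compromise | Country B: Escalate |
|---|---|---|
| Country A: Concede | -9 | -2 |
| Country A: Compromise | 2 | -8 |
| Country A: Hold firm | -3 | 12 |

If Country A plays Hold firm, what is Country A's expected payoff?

Take the expectation over Country B's domestic pressure, weighting each type's action by its prior probability.
E[Hold firm] = 1/5·12 + 3/5·(-3) + 1/5·12 = 12/5 + (-9/5) + 12/5 = 3

3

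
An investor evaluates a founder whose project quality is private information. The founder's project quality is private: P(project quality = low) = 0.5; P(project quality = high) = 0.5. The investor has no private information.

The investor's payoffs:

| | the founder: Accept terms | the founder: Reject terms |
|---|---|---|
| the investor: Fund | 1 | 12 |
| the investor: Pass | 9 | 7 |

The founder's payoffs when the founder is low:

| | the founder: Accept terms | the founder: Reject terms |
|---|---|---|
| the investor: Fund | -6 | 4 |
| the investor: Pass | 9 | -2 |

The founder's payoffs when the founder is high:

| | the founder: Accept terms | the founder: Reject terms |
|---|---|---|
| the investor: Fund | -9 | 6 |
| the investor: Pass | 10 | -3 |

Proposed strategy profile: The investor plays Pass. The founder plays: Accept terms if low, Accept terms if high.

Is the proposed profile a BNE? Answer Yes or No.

Yes

A profile is a BNE iff every type of every player is best-responding given beliefs about the other side.
The investor plays Pass: E[Pass] = 0.5·(9) + 0.5·(9) = 9; E[Fund] = 1. Best-responding. ✓
The founder (project quality low), facing Pass: Accept terms gives 9, Reject terms gives -2. Proposed Accept terms is best. ✓
The founder (project quality high), facing Pass: Accept terms gives 10, Reject terms gives -3. Proposed Accept terms is best. ✓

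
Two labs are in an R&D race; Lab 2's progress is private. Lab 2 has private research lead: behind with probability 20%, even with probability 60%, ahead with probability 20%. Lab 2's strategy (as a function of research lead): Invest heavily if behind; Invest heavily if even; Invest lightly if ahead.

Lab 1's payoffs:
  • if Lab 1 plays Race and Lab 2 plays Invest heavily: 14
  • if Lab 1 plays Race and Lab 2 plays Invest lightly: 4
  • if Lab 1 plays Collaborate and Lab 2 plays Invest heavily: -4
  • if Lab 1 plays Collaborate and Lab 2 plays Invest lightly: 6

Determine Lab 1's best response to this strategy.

Race

Compute Lab 1's expected payoff for each action, taking the expectation over Lab 2's type.
E[Race] = 0.2·(14) + 0.6·(14) + 0.2·(4) = 12
E[Collaborate] = 0.2·(-4) + 0.6·(-4) + 0.2·(6) = -2
Best response: Race (12 is the largest).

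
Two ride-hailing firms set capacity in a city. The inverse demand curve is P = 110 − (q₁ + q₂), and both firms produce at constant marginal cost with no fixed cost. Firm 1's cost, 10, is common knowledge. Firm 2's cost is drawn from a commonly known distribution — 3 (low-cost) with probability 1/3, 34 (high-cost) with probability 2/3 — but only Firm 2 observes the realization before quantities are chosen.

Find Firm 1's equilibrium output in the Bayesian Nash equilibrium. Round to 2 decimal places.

Each type of Firm 2 best-responds to q₁; Firm 1 best-responds to the expected q₂ over Firm 2's types.
Firm 2 with cost c maximizes (110 − (q₁+q₂) − c)·q₂, giving q₂(c) = (110 − c − q₁)/2.
E[c₂] = 1/3·3 + 2/3·34 = 23.6667
Firm 1's FOC against E[q₂] yields q₁ = (110 − 2·10 + E[c₂])/3 = (110 − 20 + 23.6667)/3 = 37.8889.

37.89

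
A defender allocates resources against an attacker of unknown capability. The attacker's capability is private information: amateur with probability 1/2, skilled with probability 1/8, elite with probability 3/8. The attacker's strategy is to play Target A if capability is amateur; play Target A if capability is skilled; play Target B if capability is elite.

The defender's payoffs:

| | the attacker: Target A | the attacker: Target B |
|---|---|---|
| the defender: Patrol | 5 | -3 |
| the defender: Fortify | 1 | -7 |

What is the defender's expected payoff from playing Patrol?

2

E[Patrol] = 1/2·5 + 1/8·5 + 3/8·(-3) = 5/2 + 5/8 + (-9/8) = 2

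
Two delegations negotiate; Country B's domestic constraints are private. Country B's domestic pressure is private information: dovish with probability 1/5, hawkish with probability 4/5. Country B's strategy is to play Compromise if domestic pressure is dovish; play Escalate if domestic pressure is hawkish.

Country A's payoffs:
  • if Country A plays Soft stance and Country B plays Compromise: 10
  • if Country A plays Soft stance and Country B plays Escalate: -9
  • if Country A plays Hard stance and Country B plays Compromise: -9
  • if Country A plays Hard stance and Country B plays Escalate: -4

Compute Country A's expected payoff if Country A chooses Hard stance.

-5

E[Hard stance] = 1/5·(-9) + 4/5·(-4) = (-9/5) + (-16/5) = -5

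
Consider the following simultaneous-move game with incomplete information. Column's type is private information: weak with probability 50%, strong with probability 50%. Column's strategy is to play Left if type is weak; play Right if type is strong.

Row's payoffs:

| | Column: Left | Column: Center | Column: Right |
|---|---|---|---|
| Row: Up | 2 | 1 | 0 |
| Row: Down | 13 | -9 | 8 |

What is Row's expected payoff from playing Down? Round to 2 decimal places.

10.50

E[Down] = 0.5·13 + 0.5·8 = 6.5 + 4 = 10.5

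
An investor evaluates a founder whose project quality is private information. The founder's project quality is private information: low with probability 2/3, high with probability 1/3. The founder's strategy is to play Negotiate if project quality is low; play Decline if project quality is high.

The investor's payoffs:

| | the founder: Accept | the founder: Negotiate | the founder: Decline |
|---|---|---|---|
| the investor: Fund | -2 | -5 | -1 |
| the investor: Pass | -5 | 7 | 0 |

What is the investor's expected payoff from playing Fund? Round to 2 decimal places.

-3.67

E[Fund] = 2/3·(-5) + 1/3·(-1) = (-10/3) + (-1/3) = -11/3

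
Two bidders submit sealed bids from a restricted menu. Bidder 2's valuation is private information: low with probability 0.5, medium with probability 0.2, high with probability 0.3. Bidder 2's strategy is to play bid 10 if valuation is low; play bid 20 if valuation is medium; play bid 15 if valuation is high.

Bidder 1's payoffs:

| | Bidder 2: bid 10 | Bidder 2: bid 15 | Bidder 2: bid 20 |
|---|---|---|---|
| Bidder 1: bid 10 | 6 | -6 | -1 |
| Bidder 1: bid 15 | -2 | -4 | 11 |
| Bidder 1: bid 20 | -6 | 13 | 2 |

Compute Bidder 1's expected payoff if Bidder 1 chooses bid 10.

E[bid 10] = 0.5·6 + 0.2·(-1) + 0.3·(-6) = 3 + (-0.2) + (-1.8) = 1

1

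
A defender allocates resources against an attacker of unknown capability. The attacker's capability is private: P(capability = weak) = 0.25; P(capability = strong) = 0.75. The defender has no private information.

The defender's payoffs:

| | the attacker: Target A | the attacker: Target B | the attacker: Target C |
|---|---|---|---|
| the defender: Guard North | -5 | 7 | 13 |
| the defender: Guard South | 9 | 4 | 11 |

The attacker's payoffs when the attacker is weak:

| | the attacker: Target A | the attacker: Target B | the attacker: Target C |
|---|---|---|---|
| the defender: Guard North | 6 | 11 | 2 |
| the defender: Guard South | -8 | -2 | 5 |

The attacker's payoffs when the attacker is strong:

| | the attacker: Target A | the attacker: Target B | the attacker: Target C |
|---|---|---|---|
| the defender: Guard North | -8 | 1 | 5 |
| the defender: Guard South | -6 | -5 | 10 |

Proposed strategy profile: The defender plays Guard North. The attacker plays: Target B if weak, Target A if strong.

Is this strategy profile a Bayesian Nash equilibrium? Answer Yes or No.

The defender plays Guard North: E[Guard North] = 0.25·(7) + 0.75·(-5) = -2; E[Guard South] = 7.75. Not best-responding. ✗
The attacker (capability weak), facing Guard North: Target A gives 6, Target B gives 11, Target C gives 2. Proposed Target B is best. ✓
The attacker (capability strong), facing Guard North: Target A gives -8, Target B gives 1, Target C gives 5. Proposed Target A is not best — profitable deviation exists. ✗

No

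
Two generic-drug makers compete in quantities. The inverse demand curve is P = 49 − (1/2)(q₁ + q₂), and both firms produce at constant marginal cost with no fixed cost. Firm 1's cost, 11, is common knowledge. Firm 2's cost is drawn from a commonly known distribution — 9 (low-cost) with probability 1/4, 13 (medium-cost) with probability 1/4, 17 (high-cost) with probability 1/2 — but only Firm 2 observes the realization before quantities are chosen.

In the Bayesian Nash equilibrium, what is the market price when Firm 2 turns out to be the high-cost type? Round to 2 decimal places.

Type-c best response for Firm 2: q₂(c) = (49 − c) − q₁/2.
Firm 1 maximizes expected profit; its first-order condition is 49 − q₁ − (1/2)E[q₂] − 11 = 0.
Substituting E[q₂] and solving: E[c₂] = 14, so q₁ = (49 − 2·11 + 14)/(3/2) = 27.3333.
q₂(high-cost) = 18.3333, so P = 49 − (1/2)·(27.3333 + 18.3333) = 26.1667.

26.17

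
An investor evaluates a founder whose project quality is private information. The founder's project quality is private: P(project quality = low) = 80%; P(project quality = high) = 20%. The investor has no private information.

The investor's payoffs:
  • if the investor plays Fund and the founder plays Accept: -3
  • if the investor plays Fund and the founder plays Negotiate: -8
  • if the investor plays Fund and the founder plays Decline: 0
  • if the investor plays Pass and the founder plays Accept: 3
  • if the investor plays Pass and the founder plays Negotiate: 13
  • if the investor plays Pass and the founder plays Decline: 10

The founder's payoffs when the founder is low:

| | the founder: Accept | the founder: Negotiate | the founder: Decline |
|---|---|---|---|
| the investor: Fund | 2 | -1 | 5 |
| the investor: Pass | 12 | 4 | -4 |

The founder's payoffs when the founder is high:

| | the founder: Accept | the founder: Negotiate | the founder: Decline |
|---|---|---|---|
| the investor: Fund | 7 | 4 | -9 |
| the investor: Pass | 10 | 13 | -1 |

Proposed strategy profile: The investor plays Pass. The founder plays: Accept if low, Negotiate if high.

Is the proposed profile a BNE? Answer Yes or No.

The investor plays Pass: E[Pass] = 0.8·(3) + 0.2·(13) = 5; E[Fund] = -4. Best-responding. ✓
The founder (project quality low), facing Pass: Accept gives 12, Negotiate gives 4, Decline gives -4. Proposed Accept is best. ✓
The founder (project quality high), facing Pass: Accept gives 10, Negotiate gives 13, Decline gives -1. Proposed Negotiate is best. ✓

Yes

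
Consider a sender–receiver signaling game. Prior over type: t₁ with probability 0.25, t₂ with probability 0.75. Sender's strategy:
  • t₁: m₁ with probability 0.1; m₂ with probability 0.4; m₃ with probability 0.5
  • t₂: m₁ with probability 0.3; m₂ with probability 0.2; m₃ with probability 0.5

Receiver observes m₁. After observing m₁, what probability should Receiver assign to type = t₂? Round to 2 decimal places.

0.90

Apply Bayes' rule using the sender's strategy as the likelihood.
P(m₁) = 0.25·0.1 + 0.75·0.3 = 0.25
P(t₂ | m₁) = (0.75·0.3) / 0.25 = 0.225 / 0.25 = 0.9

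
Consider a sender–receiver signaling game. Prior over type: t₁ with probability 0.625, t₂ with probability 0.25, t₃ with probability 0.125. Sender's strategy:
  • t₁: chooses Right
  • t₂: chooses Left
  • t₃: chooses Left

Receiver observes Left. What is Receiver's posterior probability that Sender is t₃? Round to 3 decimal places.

Apply Bayes' rule using the sender's strategy as the likelihood.
P(Left) = 0.625·0 + 0.25·1 + 0.125·1 = 0.375
P(t₃ | Left) = (0.125·1) / 0.375 = 0.125 / 0.375 = 0.333333

0.333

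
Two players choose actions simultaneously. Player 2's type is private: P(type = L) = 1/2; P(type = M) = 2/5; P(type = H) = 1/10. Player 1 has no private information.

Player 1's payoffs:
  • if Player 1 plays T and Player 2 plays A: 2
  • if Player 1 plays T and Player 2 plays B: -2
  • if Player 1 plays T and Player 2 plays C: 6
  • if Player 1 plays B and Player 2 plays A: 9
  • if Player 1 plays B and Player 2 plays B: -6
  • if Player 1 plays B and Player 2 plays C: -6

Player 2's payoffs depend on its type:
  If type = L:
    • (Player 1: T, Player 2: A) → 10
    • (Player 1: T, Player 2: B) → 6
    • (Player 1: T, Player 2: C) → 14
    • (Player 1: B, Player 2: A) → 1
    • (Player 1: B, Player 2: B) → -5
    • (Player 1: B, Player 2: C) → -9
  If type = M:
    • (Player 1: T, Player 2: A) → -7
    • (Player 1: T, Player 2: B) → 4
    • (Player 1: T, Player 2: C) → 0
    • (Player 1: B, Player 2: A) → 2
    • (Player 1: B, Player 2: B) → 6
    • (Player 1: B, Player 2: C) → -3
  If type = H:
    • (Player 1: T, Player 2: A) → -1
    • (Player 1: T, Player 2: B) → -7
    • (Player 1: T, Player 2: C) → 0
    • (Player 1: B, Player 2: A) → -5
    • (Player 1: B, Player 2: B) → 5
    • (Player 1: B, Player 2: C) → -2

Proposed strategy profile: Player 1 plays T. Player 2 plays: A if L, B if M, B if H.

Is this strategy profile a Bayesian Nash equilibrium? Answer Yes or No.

Player 1 plays T: E[T] = 1/2·(2) + 2/5·(-2) + 1/10·(-2) = 0; E[B] = 3/2. Not best-responding. ✗
Player 2 (type L), facing T: A gives 10, B gives 6, C gives 14. Proposed A is not best — profitable deviation exists. ✗
Player 2 (type M), facing T: A gives -7, B gives 4, C gives 0. Proposed B is best. ✓
Player 2 (type H), facing T: A gives -1, B gives -7, C gives 0. Proposed B is not best — profitable deviation exists. ✗

No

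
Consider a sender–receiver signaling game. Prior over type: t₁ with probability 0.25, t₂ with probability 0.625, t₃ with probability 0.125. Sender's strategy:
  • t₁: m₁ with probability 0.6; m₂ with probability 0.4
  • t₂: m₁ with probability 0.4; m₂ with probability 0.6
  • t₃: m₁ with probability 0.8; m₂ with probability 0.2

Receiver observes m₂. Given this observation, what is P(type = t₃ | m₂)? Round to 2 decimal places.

P(m₂) = 0.25·0.4 + 0.625·0.6 + 0.125·0.2 = 0.5
P(t₃ | m₂) = (0.125·0.2) / 0.5 = 0.025 / 0.5 = 0.05

0.05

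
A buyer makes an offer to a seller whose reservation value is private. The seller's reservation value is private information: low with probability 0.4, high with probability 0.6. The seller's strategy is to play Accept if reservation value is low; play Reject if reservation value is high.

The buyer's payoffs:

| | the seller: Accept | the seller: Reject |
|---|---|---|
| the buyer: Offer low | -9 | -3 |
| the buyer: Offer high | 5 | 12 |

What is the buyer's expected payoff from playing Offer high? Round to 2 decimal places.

9.20

E[Offer high] = 0.4·5 + 0.6·12 = 2 + 7.2 = 9.2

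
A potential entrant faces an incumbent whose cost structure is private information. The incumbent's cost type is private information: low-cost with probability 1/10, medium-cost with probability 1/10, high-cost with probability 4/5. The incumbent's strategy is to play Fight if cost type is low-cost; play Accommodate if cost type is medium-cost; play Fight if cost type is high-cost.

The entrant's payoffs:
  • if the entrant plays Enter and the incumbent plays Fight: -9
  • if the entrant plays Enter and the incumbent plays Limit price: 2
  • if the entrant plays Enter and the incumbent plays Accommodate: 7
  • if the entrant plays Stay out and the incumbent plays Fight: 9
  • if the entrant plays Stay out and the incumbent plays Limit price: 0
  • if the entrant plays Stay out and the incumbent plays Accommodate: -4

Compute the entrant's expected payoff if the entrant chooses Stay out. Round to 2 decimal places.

Take the expectation over the incumbent's cost type, weighting each type's action by its prior probability.
E[Stay out] = 1/10·9 + 1/10·(-4) + 4/5·9 = 9/10 + (-2/5) + 36/5 = 77/10

7.70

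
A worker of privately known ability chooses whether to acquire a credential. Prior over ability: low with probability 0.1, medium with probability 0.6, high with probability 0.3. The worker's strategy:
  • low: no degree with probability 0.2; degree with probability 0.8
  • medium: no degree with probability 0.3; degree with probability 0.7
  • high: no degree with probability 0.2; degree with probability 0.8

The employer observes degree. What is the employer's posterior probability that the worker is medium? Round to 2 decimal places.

P(degree) = 0.1·0.8 + 0.6·0.7 + 0.3·0.8 = 0.74
P(medium | degree) = (0.6·0.7) / 0.74 = 0.42 / 0.74 = 0.567568

0.57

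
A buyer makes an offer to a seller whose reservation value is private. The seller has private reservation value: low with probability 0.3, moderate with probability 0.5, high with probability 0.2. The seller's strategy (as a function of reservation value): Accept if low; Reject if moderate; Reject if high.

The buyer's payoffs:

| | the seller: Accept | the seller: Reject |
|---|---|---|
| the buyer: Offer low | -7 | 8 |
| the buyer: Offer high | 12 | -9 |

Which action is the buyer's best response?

E[Offer low] = 0.3·(-7) + 0.5·(8) + 0.2·(8) = 3.5
E[Offer high] = 0.3·(12) + 0.5·(-9) + 0.2·(-9) = -2.7
Best response: Offer low (3.5 is the largest).

Offer low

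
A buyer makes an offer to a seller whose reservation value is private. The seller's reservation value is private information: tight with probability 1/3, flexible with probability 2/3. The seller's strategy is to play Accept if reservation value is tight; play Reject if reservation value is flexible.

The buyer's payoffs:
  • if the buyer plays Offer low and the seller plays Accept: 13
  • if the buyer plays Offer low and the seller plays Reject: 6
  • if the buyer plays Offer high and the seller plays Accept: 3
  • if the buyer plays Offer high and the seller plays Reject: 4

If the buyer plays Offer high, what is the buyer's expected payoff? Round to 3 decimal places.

Take the expectation over the seller's reservation value, weighting each type's action by its prior probability.
E[Offer high] = 1/3·3 + 2/3·4 = 1 + 8/3 = 11/3

3.667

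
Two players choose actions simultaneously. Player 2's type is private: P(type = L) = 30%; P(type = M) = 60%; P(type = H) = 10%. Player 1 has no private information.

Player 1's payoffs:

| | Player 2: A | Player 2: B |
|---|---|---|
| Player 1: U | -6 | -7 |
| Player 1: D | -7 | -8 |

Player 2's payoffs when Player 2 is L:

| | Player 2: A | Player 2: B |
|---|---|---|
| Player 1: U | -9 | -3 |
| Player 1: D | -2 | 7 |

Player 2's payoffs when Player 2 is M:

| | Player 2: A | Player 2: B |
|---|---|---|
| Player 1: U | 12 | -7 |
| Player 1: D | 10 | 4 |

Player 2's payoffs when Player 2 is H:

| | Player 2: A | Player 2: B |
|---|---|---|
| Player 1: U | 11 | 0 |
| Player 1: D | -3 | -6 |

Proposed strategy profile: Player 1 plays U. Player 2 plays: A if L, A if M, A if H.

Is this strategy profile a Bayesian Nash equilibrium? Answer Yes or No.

Player 1 plays U: E[U] = 0.3·(-6) + 0.6·(-6) + 0.1·(-6) = -6; E[D] = -7. Best-responding. ✓
Player 2 (type L), facing U: A gives -9, B gives -3. Proposed A is not best — profitable deviation exists. ✗
Player 2 (type M), facing U: A gives 12, B gives -7. Proposed A is best. ✓
Player 2 (type H), facing U: A gives 11, B gives 0. Proposed A is best. ✓

No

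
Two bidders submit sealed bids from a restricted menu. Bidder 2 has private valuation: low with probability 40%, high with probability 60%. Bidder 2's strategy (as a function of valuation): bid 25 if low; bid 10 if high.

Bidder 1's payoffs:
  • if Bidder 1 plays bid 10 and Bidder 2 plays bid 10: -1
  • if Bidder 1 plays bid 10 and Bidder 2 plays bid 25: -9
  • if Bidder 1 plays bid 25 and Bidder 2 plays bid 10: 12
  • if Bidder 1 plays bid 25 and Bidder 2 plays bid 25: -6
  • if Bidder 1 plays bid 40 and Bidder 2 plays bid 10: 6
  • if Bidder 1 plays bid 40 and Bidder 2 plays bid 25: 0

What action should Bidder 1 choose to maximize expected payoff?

E[bid 10] = 0.4·(-9) + 0.6·(-1) = -4.2
E[bid 25] = 0.4·(-6) + 0.6·(12) = 4.8
E[bid 40] = 0.4·(0) + 0.6·(6) = 3.6
Best response: bid 25 (4.8 is the largest).

bid 25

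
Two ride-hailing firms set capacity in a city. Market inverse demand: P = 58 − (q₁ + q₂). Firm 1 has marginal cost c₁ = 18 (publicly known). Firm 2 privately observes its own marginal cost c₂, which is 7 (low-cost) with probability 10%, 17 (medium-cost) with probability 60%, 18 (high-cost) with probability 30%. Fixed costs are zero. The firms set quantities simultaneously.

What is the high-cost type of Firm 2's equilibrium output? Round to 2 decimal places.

Each type of Firm 2 best-responds to q₁; Firm 1 best-responds to the expected q₂ over Firm 2's types.
Firm 2 with cost c maximizes (58 − (q₁+q₂) − c)·q₂, giving q₂(c) = (58 − c − q₁)/2.
E[c₂] = 0.1·7 + 0.6·17 + 0.3·18 = 16.3
Firm 1's FOC against E[q₂] yields q₁ = (58 − 2·18 + E[c₂])/3 = (58 − 36 + 16.3)/3 = 12.7667.
q₂(high-cost) = (58 − 18 − 12.7667)/2 = 13.6167.

13.62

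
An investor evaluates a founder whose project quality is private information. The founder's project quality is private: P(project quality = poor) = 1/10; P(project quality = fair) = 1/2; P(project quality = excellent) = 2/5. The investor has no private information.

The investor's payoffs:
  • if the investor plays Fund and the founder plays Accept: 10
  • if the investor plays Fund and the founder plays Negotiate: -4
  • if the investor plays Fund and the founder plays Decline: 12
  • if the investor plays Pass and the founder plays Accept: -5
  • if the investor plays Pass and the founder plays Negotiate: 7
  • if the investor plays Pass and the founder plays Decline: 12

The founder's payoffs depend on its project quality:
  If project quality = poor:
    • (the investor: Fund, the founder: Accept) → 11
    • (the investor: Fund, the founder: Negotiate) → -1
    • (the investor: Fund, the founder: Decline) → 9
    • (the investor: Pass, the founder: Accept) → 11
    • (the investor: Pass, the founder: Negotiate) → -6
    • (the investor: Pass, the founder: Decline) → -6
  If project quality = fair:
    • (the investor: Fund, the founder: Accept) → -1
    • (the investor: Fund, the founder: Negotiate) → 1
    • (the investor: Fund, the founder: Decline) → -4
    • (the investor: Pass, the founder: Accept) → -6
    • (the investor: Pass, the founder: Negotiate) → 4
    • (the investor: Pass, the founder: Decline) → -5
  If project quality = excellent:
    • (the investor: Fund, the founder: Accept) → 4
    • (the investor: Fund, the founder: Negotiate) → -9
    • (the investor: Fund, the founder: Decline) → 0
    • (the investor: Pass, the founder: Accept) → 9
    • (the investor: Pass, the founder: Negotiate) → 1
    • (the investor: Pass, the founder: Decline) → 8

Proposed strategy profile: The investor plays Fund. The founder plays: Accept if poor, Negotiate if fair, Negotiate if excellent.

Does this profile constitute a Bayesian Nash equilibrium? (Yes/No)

No

The investor plays Fund: E[Fund] = 1/10·(10) + 1/2·(-4) + 2/5·(-4) = -13/5; E[Pass] = 29/5. Not best-responding. ✗
The founder (project quality poor), facing Fund: Accept gives 11, Negotiate gives -1, Decline gives 9. Proposed Accept is best. ✓
The founder (project quality fair), facing Fund: Accept gives -1, Negotiate gives 1, Decline gives -4. Proposed Negotiate is best. ✓
The founder (project quality excellent), facing Fund: Accept gives 4, Negotiate gives -9, Decline gives 0. Proposed Negotiate is not best — profitable deviation exists. ✗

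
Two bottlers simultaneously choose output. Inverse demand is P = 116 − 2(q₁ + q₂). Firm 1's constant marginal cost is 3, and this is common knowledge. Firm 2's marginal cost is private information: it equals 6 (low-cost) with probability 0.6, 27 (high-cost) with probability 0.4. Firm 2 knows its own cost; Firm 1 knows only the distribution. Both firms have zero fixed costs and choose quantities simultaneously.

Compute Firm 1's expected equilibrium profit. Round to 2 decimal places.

Each type of Firm 2 best-responds to q₁; Firm 1 best-responds to the expected q₂ over Firm 2's types.
Firm 2 with cost c maximizes (116 − 2(q₁+q₂) − c)·q₂, giving q₂(c) = (116 − c − 2q₁)/4.
E[c₂] = 0.6·6 + 0.4·27 = 14.4
Firm 1's FOC against E[q₂] yields q₁ = (116 − 2·3 + E[c₂])/6 = (116 − 6 + 14.4)/6 = 20.7333.
E[P] = 116 − 2·(q₁ + E[q₂]) = 44.4667; Firm 1's expected profit = (E[P] − 3)·q₁ = (44.4667 − 3)·20.7333 = 859.742.

859.74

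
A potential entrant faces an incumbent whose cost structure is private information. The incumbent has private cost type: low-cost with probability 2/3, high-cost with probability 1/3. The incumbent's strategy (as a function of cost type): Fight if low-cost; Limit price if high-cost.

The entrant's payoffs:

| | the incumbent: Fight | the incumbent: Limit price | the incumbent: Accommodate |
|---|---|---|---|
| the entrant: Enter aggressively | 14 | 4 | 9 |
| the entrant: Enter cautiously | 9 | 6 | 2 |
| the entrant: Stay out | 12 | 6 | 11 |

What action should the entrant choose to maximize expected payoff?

E[Enter aggressively] = 2/3·(14) + 1/3·(4) = 32/3
E[Enter cautiously] = 2/3·(9) + 1/3·(6) = 8
E[Stay out] = 2/3·(12) + 1/3·(6) = 10
Best response: Enter aggressively (32/3 is the largest).

Enter aggressively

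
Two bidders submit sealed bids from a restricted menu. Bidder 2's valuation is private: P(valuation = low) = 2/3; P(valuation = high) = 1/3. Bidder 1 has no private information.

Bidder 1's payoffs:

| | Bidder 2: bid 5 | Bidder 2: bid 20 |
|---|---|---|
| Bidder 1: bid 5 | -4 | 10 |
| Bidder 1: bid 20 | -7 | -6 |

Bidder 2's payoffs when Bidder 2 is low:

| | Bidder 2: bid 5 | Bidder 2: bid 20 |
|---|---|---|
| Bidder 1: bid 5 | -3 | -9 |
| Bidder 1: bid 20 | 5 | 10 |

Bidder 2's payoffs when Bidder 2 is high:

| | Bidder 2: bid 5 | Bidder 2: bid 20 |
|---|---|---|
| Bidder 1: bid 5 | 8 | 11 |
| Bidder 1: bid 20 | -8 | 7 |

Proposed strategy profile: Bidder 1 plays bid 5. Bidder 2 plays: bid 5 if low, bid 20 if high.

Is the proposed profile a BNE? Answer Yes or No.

A profile is a BNE iff every type of every player is best-responding given beliefs about the other side.
Bidder 1 plays bid 5: E[bid 5] = 2/3·(-4) + 1/3·(10) = 2/3; E[bid 20] = -20/3. Best-responding. ✓
Bidder 2 (valuation low), facing bid 5: bid 5 gives -3, bid 20 gives -9. Proposed bid 5 is best. ✓
Bidder 2 (valuation high), facing bid 5: bid 5 gives 8, bid 20 gives 11. Proposed bid 20 is best. ✓

Yes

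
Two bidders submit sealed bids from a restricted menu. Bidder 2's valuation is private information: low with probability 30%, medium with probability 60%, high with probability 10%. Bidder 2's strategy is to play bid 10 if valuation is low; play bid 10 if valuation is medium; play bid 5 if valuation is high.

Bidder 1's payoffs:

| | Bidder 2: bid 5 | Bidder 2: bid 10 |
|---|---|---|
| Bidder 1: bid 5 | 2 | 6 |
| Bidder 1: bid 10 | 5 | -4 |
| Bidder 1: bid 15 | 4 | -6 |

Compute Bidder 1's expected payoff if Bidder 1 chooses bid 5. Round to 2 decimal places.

E[bid 5] = 0.3·6 + 0.6·6 + 0.1·2 = 1.8 + 3.6 + 0.2 = 5.6

5.60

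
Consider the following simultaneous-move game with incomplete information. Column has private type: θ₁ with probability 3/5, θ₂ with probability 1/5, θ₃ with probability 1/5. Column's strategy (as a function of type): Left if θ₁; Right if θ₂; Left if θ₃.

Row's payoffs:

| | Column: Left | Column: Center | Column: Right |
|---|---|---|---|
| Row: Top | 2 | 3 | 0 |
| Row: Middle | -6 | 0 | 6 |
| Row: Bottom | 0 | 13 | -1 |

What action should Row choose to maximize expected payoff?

Top

E[Top] = 3/5·(2) + 1/5·(0) + 1/5·(2) = 8/5
E[Middle] = 3/5·(-6) + 1/5·(6) + 1/5·(-6) = -18/5
E[Bottom] = 3/5·(0) + 1/5·(-1) + 1/5·(0) = -1/5
Best response: Top (8/5 is the largest).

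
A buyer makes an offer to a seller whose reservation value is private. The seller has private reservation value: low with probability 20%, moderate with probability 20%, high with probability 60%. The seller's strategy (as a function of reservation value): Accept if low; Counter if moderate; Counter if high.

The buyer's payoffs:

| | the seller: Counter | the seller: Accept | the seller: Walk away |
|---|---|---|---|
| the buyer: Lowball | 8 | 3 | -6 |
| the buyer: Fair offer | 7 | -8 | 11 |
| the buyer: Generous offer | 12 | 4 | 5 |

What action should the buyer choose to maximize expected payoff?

E[Lowball] = 0.2·(3) + 0.2·(8) + 0.6·(8) = 7
E[Fair offer] = 0.2·(-8) + 0.2·(7) + 0.6·(7) = 4
E[Generous offer] = 0.2·(4) + 0.2·(12) + 0.6·(12) = 10.4
Best response: Generous offer (10.4 is the largest).

Generous offer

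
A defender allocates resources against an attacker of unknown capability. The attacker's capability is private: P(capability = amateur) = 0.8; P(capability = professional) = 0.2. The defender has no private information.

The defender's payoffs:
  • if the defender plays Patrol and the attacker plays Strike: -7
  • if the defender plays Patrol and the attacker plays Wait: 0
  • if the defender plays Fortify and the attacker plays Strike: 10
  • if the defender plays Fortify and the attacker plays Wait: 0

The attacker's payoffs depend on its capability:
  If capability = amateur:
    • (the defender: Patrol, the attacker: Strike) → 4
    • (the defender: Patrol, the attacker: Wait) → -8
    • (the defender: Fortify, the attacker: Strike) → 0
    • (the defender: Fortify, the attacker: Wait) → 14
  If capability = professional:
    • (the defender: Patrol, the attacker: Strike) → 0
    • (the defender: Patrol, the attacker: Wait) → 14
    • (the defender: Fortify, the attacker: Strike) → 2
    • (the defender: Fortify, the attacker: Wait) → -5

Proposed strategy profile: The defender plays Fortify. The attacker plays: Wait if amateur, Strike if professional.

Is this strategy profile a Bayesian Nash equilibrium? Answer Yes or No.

Yes

The defender plays Fortify: E[Fortify] = 0.8·(0) + 0.2·(10) = 2; E[Patrol] = -1.4. Best-responding. ✓
The attacker (capability amateur), facing Fortify: Strike gives 0, Wait gives 14. Proposed Wait is best. ✓
The attacker (capability professional), facing Fortify: Strike gives 2, Wait gives -5. Proposed Strike is best. ✓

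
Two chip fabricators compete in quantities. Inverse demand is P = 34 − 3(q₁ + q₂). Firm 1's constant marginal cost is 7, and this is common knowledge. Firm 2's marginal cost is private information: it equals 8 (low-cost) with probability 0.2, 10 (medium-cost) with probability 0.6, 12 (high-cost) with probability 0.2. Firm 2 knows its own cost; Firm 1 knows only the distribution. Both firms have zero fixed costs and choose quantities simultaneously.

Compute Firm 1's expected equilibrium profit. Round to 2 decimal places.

33.33

Each type of Firm 2 best-responds to q₁; Firm 1 best-responds to the expected q₂ over Firm 2's types.
Firm 2 with cost c maximizes (34 − 3(q₁+q₂) − c)·q₂, giving q₂(c) = (34 − c − 3q₁)/6.
E[c₂] = 0.2·8 + 0.6·10 + 0.2·12 = 10
Firm 1's FOC against E[q₂] yields q₁ = (34 − 2·7 + E[c₂])/9 = (34 − 14 + 10)/9 = 3.33333.
E[P] = 34 − 3·(q₁ + E[q₂]) = 17; Firm 1's expected profit = (E[P] − 7)·q₁ = (17 − 7)·3.33333 = 33.3333.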